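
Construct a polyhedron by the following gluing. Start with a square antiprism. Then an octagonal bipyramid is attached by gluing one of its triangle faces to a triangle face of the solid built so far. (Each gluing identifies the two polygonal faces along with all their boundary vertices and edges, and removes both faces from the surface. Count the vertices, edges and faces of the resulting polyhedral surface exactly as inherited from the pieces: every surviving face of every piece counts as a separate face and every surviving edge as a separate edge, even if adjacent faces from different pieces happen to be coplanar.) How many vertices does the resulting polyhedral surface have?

A square antiprism: V=8, E=16, F=10.
Attach an octagonal bipyramid (V=10, E=24, F=16) along a 3-gon: merge 3 vertices and 3 edges, delete both glued faces → V=15, E=37, F=24.
Check: V − E + F = 15 − 37 + 24 = 2.

15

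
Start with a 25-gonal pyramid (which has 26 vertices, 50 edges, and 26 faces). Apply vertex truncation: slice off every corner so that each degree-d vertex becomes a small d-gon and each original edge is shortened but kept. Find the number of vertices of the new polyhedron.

Truncation replaces each original edge-end by a new vertex, so V′ = 2E = 100.
Each original edge survives, and each old vertex of degree d contributes d new edges; summing degrees gives Σd = 2E, so E′ = E + 2E = 3E = 150.
Each original face survives and each original vertex becomes one new face: F′ = F + V = 52.

100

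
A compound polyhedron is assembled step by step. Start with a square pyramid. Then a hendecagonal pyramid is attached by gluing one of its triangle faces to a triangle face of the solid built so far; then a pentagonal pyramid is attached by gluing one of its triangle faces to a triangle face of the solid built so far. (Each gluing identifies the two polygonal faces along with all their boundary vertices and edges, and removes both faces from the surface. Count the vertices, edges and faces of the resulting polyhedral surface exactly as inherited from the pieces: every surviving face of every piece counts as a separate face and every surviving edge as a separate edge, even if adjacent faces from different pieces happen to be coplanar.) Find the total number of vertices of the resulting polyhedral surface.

A square pyramid: V=5, E=8, F=5.
Attach a hendecagonal pyramid (V=12, E=22, F=12) along a 3-gon: merge 3 vertices and 3 edges, delete both glued faces → V=14, E=27, F=15.
Attach a pentagonal pyramid (V=6, E=10, F=6) along a 3-gon: merge 3 vertices and 3 edges, delete both glued faces → V=17, E=34, F=19.
Check: V − E + F = 17 − 34 + 19 = 2.

17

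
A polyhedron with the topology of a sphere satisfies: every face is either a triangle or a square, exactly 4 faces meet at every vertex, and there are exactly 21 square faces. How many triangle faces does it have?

Let x be the number of triangles; then F = 21 + x.
Edge–face incidences: 2E = 4·21 + 3·x = 84 + 3x.
Every vertex has degree 4, so 4V = 2E.
Euler: V − E + F = 2 ⇒ (2E)/4 − E + (21 + x) = 2.
Multiply by 8: 2·(2E) − 4·(2E) + 8·(21 + x) = 16, i.e. 168 + 8x − 2·(84 + 3x) = 16.
Collecting terms: 2x = 16, so x = 8.
Then 2E = 84 + 3·8 = 108, so E = 54, V = 2E/4 = 27, F = 21 + 8 = 29.

8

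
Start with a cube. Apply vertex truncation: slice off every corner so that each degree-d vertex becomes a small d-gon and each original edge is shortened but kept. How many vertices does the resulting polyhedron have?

24

The base solid has V = 8, E = 12, F = 6.
Truncation replaces each original edge-end by a new vertex, so V′ = 2E = 24.
Each original edge survives, and each old vertex of degree d contributes d new edges; summing degrees gives Σd = 2E, so E′ = E + 2E = 3E = 36.
Each original face survives and each original vertex becomes one new face: F′ = F + V = 14.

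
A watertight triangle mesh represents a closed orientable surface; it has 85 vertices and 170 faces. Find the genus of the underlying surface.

Every face is a triangle, so 2E = 3·170 = 510, giving E = 255.
χ = V − E + F = 85 − 255 + 170 = 0.
For a closed orientable surface χ = 2 − 2g, so g = (2 − (0))/2 = 1.

1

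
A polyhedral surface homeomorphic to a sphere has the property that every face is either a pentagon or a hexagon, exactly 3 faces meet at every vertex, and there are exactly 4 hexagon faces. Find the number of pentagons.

12

Let x be the number of pentagons; then F = 4 + x.
Edge–face incidences: 2E = 6·4 + 5·x = 24 + 5x.
Every vertex has degree 3, so 3V = 2E.
Euler: V − E + F = 2 ⇒ (2E)/3 − E + (4 + x) = 2.
Multiply by 6: 2·(2E) − 3·(2E) + 6·(4 + x) = 12, i.e. 24 + 6x − (24 + 5x) = 12.
Collecting terms: x = 12.
Then 2E = 24 + 5·12 = 84, so E = 42, V = 2E/3 = 28, F = 4 + 12 = 16.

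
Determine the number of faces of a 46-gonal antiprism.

An antiprism on an n-gon has two n-gon caps and 2n triangles: V = 2·46 = 92, E = 4·46 = 184, F = 2·46 + 2 = 94.

94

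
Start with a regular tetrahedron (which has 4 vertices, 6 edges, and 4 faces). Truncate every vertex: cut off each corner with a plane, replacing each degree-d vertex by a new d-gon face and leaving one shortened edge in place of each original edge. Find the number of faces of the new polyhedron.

8

Truncation replaces each original edge-end by a new vertex, so V′ = 2E = 12.
Each original edge survives, and each old vertex of degree d contributes d new edges; summing degrees gives Σd = 2E, so E′ = E + 2E = 3E = 18.
Each original face survives and each original vertex becomes one new face: F′ = F + V = 8.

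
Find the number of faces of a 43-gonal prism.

A prism on an n-gon has two n-gon bases and n rectangular sides: V = 2·43 = 86, E = 3·43 = 129, F = 43 + 2 = 45.

45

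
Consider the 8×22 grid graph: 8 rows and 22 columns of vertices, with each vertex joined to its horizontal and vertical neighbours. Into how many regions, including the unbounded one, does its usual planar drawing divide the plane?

148

The grid has V = 8·22 = 176 vertices and E = 8·21 + 22·7 = 322 edges.
F = 2 − V + E = 2 − 176 + 322 = 148.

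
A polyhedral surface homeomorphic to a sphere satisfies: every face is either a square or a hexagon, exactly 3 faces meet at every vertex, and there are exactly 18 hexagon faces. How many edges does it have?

66

Let x be the number of squares; then F = 18 + x.
Edge–face incidences: 2E = 6·18 + 4·x = 108 + 4x.
Every vertex has degree 3, so 3V = 2E.
Euler: V − E + F = 2 ⇒ (2E)/3 − E + (18 + x) = 2.
Multiply by 6: 2·(2E) − 3·(2E) + 6·(18 + x) = 12, i.e. 108 + 6x − (108 + 4x) = 12.
Collecting terms: 2x = 12, so x = 6.
Then 2E = 108 + 4·6 = 132, so E = 66, V = 2E/3 = 44, F = 18 + 6 = 24.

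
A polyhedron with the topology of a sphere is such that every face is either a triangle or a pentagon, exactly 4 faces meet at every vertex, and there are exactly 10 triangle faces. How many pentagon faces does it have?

Let x be the number of pentagons; then F = 10 + x.
Edge–face incidences: 2E = 3·10 + 5·x = 30 + 5x.
Every vertex has degree 4, so 4V = 2E.
Euler: V − E + F = 2 ⇒ (2E)/4 − E + (10 + x) = 2.
Multiply by 8: 2·(2E) − 4·(2E) + 8·(10 + x) = 16, i.e. 80 + 8x − 2·(30 + 5x) = 16.
Collecting terms: −2x + 20 = 16, so −2x = −4, so x = 2.
Then 2E = 30 + 5·2 = 40, so E = 20, V = 2E/4 = 10, F = 10 + 2 = 12.

2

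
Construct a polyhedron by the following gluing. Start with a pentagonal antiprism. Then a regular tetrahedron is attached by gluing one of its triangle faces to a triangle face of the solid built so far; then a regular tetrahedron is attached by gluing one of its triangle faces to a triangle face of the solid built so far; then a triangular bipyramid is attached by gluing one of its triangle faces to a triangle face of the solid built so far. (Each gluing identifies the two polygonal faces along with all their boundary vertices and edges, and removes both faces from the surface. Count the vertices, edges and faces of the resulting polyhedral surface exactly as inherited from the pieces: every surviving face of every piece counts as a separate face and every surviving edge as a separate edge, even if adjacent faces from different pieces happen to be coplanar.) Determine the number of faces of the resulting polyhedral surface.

20

A pentagonal antiprism: V=10, E=20, F=12.
Attach a regular tetrahedron (V=4, E=6, F=4) along a 3-gon: merge 3 vertices and 3 edges, delete both glued faces → V=11, E=23, F=14.
Attach a regular tetrahedron (V=4, E=6, F=4) along a 3-gon: merge 3 vertices and 3 edges, delete both glued faces → V=12, E=26, F=16.
Attach a triangular bipyramid (V=5, E=9, F=6) along a 3-gon: merge 3 vertices and 3 edges, delete both glued faces → V=14, E=32, F=20.
Check: V − E + F = 14 − 32 + 20 = 2.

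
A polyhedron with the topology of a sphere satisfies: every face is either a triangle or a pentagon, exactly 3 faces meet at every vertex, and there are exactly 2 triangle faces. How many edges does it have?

18

Let x be the number of pentagons; then F = 2 + x.
Edge–face incidences: 2E = 3·2 + 5·x = 6 + 5x.
Every vertex has degree 3, so 3V = 2E.
Euler: V − E + F = 2 ⇒ (2E)/3 − E + (2 + x) = 2.
Multiply by 6: 2·(2E) − 3·(2E) + 6·(2 + x) = 12, i.e. 12 + 6x − (6 + 5x) = 12.
Collecting terms: x + 6 = 12, so x = 6.
Then 2E = 6 + 5·6 = 36, so E = 18, V = 2E/3 = 12, F = 2 + 6 = 8.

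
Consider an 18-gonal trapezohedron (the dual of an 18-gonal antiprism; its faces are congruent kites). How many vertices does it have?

The n-trapezohedron (dual of the n-antiprism) has V = 2·18 + 2 = 38, E = 4·18 = 72, F = 2·18 = 36.
Check: V − E + F = 38 − 72 + 36 = 2.

38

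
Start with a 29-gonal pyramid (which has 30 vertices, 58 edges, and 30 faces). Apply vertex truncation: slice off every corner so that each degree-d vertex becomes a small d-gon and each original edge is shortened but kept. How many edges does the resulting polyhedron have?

Truncation replaces each original edge-end by a new vertex, so V′ = 2E = 116.
Each original edge survives, and each old vertex of degree d contributes d new edges; summing degrees gives Σd = 2E, so E′ = E + 2E = 3E = 174.
Each original face survives and each original vertex becomes one new face: F′ = F + V = 60.

174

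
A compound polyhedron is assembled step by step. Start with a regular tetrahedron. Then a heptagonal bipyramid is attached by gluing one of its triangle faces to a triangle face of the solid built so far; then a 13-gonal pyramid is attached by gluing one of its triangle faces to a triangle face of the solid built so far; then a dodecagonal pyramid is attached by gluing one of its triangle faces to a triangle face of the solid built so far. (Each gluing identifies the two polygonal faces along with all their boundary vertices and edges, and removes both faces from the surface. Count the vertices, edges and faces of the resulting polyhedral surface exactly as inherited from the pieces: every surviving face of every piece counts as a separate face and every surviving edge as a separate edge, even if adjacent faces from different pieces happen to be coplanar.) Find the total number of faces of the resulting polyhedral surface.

39

A regular tetrahedron: V=4, E=6, F=4.
Attach a heptagonal bipyramid (V=9, E=21, F=14) along a 3-gon: merge 3 vertices and 3 edges, delete both glued faces → V=10, E=24, F=16.
Attach a 13-gonal pyramid (V=14, E=26, F=14) along a 3-gon: merge 3 vertices and 3 edges, delete both glued faces → V=21, E=47, F=28.
Attach a dodecagonal pyramid (V=13, E=24, F=13) along a 3-gon: merge 3 vertices and 3 edges, delete both glued faces → V=31, E=68, F=39.
Check: V − E + F = 31 − 68 + 39 = 2.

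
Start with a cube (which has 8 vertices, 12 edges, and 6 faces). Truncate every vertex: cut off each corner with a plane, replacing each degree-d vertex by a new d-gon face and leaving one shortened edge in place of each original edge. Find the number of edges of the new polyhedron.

36

Truncation replaces each original edge-end by a new vertex, so V′ = 2E = 24.
Each original edge survives, and each old vertex of degree d contributes d new edges; summing degrees gives Σd = 2E, so E′ = E + 2E = 3E = 36.
Each original face survives and each original vertex becomes one new face: F′ = F + V = 14.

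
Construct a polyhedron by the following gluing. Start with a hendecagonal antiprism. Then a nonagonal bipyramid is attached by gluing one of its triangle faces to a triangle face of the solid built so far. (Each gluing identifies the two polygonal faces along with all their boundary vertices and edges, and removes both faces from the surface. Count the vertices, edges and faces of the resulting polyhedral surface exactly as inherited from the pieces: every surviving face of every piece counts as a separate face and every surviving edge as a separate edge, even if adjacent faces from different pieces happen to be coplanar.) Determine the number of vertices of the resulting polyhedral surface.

30

A hendecagonal antiprism: V=22, E=44, F=24.
Attach a nonagonal bipyramid (V=11, E=27, F=18) along a 3-gon: merge 3 vertices and 3 edges, delete both glued faces → V=30, E=68, F=40.
Check: V − E + F = 30 − 68 + 40 = 2.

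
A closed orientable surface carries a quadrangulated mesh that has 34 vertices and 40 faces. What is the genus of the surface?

Every face is a square, so 2E = 4·40 = 160, giving E = 80.
χ = V − E + F = 34 − 80 + 40 = -6.
For a closed orientable surface χ = 2 − 2g, so g = (2 − (-6))/2 = 4.

4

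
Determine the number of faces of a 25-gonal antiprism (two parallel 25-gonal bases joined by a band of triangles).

52

An antiprism on an n-gon has two n-gon caps and 2n triangles: V = 2·25 = 50, E = 4·25 = 100, F = 2·25 + 2 = 52.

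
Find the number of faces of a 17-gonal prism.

A prism on an n-gon has two n-gon bases and n rectangular sides: V = 2·17 = 34, E = 3·17 = 51, F = 17 + 2 = 19.

19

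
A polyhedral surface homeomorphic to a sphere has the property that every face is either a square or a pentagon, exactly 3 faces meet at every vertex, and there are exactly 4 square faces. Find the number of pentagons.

Let x be the number of pentagons; then F = 4 + x.
Edge–face incidences: 2E = 4·4 + 5·x = 16 + 5x.
Every vertex has degree 3, so 3V = 2E.
Euler: V − E + F = 2 ⇒ (2E)/3 − E + (4 + x) = 2.
Multiply by 6: 2·(2E) − 3·(2E) + 6·(4 + x) = 12, i.e. 24 + 6x − (16 + 5x) = 12.
Collecting terms: x + 8 = 12, so x = 4.
Then 2E = 16 + 5·4 = 36, so E = 18, V = 2E/3 = 12, F = 4 + 4 = 8.

4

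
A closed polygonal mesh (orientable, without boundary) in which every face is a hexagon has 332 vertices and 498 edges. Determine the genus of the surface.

1

Every face is a hexagon and each edge borders two faces, so 6F = 2·498, giving F = 166.
χ = V − E + F = 332 − 498 + 166 = 0.
For a closed orientable surface χ = 2 − 2g, so g = (2 − (0))/2 = 1.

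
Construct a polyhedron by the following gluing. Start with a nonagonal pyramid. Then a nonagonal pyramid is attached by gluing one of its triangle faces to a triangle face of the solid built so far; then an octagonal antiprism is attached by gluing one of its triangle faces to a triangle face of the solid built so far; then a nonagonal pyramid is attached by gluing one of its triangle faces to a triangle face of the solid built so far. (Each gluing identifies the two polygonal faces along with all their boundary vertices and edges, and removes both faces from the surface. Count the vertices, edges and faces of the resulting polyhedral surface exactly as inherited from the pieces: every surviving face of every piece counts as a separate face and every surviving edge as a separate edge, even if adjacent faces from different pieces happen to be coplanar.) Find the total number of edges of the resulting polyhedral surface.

77

A nonagonal pyramid: V=10, E=18, F=10.
Attach a nonagonal pyramid (V=10, E=18, F=10) along a 3-gon: merge 3 vertices and 3 edges, delete both glued faces → V=17, E=33, F=18.
Attach an octagonal antiprism (V=16, E=32, F=18) along a 3-gon: merge 3 vertices and 3 edges, delete both glued faces → V=30, E=62, F=34.
Attach a nonagonal pyramid (V=10, E=18, F=10) along a 3-gon: merge 3 vertices and 3 edges, delete both glued faces → V=37, E=77, F=42.
Check: V − E + F = 37 − 77 + 42 = 2.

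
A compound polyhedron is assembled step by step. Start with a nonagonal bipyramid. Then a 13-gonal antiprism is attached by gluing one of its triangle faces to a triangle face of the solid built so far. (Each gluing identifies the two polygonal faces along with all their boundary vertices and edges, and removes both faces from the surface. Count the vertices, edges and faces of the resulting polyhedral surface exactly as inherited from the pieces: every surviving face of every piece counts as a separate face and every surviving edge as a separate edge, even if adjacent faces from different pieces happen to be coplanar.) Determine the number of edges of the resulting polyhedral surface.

A nonagonal bipyramid: V=11, E=27, F=18.
Attach a 13-gonal antiprism (V=26, E=52, F=28) along a 3-gon: merge 3 vertices and 3 edges, delete both glued faces → V=34, E=76, F=44.
Check: V − E + F = 34 − 76 + 44 = 2.

76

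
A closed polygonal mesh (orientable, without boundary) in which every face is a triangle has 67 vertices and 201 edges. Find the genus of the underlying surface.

1

Every face is a triangle and each edge borders two faces, so 3F = 2·201, giving F = 134.
χ = V − E + F = 67 − 201 + 134 = 0.
For a closed orientable surface χ = 2 − 2g, so g = (2 − (0))/2 = 1.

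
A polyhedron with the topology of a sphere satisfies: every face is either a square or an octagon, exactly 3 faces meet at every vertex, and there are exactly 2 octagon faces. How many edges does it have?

Let x be the number of squares; then F = 2 + x.
Edge–face incidences: 2E = 8·2 + 4·x = 16 + 4x.
Every vertex has degree 3, so 3V = 2E.
Euler: V − E + F = 2 ⇒ (2E)/3 − E + (2 + x) = 2.
Multiply by 6: 2·(2E) − 3·(2E) + 6·(2 + x) = 12, i.e. 12 + 6x − (16 + 4x) = 12.
Collecting terms: 2x − 4 = 12, so 2x = 16, so x = 8.
Then 2E = 16 + 4·8 = 48, so E = 24, V = 2E/3 = 16, F = 2 + 8 = 10.

24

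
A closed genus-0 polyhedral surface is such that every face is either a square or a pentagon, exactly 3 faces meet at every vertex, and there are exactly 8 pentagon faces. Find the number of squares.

2

Let x be the number of squares; then F = 8 + x.
Edge–face incidences: 2E = 5·8 + 4·x = 40 + 4x.
Every vertex has degree 3, so 3V = 2E.
Euler: V − E + F = 2 ⇒ (2E)/3 − E + (8 + x) = 2.
Multiply by 6: 2·(2E) − 3·(2E) + 6·(8 + x) = 12, i.e. 48 + 6x − (40 + 4x) = 12.
Collecting terms: 2x + 8 = 12, so 2x = 4, so x = 2.
Then 2E = 40 + 4·2 = 48, so E = 24, V = 2E/3 = 16, F = 8 + 2 = 10.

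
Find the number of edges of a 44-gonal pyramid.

A pyramid on an n-gon base has one n-gon and n triangles: V = 44 + 1 = 45, E = 2·44 = 88, F = 44 + 1 = 45.
Check: V − E + F = 45 − 88 + 45 = 2.

88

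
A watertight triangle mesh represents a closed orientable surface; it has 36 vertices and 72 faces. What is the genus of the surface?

Every face is a triangle, so 2E = 3·72 = 216, giving E = 108.
χ = V − E + F = 36 − 108 + 72 = 0.
For a closed orientable surface χ = 2 − 2g, so g = (2 − (0))/2 = 1.

1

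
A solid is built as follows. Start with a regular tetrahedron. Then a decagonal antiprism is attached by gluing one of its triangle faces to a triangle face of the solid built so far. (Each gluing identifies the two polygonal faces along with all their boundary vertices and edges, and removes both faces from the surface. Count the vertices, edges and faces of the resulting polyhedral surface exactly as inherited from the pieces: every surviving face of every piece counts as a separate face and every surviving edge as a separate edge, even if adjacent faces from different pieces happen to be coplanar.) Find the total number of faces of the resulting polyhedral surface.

A regular tetrahedron: V=4, E=6, F=4.
Attach a decagonal antiprism (V=20, E=40, F=22) along a 3-gon: merge 3 vertices and 3 edges, delete both glued faces → V=21, E=43, F=24.
Check: V − E + F = 21 − 43 + 24 = 2.

24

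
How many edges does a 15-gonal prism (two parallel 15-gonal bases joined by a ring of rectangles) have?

45

A prism on an n-gon has two n-gon bases and n rectangular sides: V = 2·15 = 30, E = 3·15 = 45, F = 15 + 2 = 17.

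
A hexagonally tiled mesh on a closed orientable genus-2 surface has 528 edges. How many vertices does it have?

350

χ = 2 − 2·2 = -2, and every face is a hexagon so 6F = 2E.
F = 2E/6 = 176. Then V = -2 + E − F = -2 + 528 − 176 = 350.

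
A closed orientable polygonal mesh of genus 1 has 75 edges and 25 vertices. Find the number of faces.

For a closed orientable surface of genus 1, χ = 2 − 2·1 = 0.
F = 0 − V + E = 0 − 25 + 75 = 50.

50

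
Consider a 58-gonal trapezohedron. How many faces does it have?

The n-trapezohedron (dual of the n-antiprism) has V = 2·58 + 2 = 118, E = 4·58 = 232, F = 2·58 = 116.

116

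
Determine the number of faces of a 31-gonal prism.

33

A prism on an n-gon has two n-gon bases and n rectangular sides: V = 2·31 = 62, E = 3·31 = 93, F = 31 + 2 = 33.
Check: V − E + F = 62 − 93 + 33 = 2.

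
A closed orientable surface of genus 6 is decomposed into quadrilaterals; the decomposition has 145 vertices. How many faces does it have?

χ = 2 − 2·6 = -10, and every face is a square so 4F = 2E.
V − E + F = -10 with E = 4F/2 gives 145 − (4/2 − 1)·F = -10, so F = 155 and E = 310.

155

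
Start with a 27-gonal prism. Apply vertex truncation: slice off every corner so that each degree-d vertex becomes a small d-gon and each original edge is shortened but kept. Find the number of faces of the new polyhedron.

83

The base solid has V = 54, E = 81, F = 29.
Truncation replaces each original edge-end by a new vertex, so V′ = 2E = 162.
Each original edge survives, and each old vertex of degree d contributes d new edges; summing degrees gives Σd = 2E, so E′ = E + 2E = 3E = 243.
Each original face survives and each original vertex becomes one new face: F′ = F + V = 83.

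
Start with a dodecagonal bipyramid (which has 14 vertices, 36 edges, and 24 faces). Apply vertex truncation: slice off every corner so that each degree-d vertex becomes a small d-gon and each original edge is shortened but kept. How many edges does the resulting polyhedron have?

108

Truncation replaces each original edge-end by a new vertex, so V′ = 2E = 72.
Each original edge survives, and each old vertex of degree d contributes d new edges; summing degrees gives Σd = 2E, so E′ = E + 2E = 3E = 108.
Each original face survives and each original vertex becomes one new face: F′ = F + V = 38.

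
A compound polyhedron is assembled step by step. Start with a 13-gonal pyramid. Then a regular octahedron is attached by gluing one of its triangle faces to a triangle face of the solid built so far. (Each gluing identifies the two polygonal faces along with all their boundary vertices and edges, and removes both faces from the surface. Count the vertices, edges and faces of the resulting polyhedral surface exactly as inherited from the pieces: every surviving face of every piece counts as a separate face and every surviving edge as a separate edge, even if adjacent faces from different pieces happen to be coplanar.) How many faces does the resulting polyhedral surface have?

20

A 13-gonal pyramid: V=14, E=26, F=14.
Attach a regular octahedron (V=6, E=12, F=8) along a 3-gon: merge 3 vertices and 3 edges, delete both glued faces → V=17, E=35, F=20.
Check: V − E + F = 17 − 35 + 20 = 2.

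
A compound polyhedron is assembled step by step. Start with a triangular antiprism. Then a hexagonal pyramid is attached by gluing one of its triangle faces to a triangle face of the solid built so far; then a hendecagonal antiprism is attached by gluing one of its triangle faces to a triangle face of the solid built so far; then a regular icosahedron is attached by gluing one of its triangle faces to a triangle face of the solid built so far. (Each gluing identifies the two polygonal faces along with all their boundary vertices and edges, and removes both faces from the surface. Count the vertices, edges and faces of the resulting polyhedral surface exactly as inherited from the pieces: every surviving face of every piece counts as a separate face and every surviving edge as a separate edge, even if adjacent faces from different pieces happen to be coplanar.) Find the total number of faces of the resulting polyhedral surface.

A triangular antiprism: V=6, E=12, F=8.
Attach a hexagonal pyramid (V=7, E=12, F=7) along a 3-gon: merge 3 vertices and 3 edges, delete both glued faces → V=10, E=21, F=13.
Attach a hendecagonal antiprism (V=22, E=44, F=24) along a 3-gon: merge 3 vertices and 3 edges, delete both glued faces → V=29, E=62, F=35.
Attach a regular icosahedron (V=12, E=30, F=20) along a 3-gon: merge 3 vertices and 3 edges, delete both glued faces → V=38, E=89, F=53.
Check: V − E + F = 38 − 89 + 53 = 2.

53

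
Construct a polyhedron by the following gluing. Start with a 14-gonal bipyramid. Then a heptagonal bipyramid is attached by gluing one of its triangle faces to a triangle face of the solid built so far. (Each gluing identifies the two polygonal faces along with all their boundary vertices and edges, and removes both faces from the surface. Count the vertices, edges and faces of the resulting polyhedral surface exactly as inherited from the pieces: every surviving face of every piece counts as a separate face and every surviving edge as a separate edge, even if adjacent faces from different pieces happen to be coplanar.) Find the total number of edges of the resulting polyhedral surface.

60

A 14-gonal bipyramid: V=16, E=42, F=28.
Attach a heptagonal bipyramid (V=9, E=21, F=14) along a 3-gon: merge 3 vertices and 3 edges, delete both glued faces → V=22, E=60, F=40.
Check: V − E + F = 22 − 60 + 40 = 2.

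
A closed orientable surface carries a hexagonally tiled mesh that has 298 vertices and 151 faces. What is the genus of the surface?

3

Every face is a hexagon, so 2E = 6·151 = 906, giving E = 453.
χ = V − E + F = 298 − 453 + 151 = -4.
For a closed orientable surface χ = 2 − 2g, so g = (2 − (-4))/2 = 3.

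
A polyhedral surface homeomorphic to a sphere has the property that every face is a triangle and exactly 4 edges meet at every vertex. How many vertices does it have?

Each face has 3 edges and each edge borders two faces, so 2E = 3F.
Each vertex has degree 4, so 4V = 2E and hence V = 3F/4.
Euler: V − E + F = 2 ⇒ (3F/4) − (3F/2) + F = 2.
Multiply by 8: (6 − 12 + 8)F = 16, i.e. 2F = 16.
So F = 8, E = 3·8/2 = 12, V = 3·8/4 = 6.

6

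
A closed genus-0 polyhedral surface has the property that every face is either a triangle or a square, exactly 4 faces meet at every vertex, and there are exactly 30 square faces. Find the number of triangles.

8

Let x be the number of triangles; then F = 30 + x.
Edge–face incidences: 2E = 4·30 + 3·x = 120 + 3x.
Every vertex has degree 4, so 4V = 2E.
Euler: V − E + F = 2 ⇒ (2E)/4 − E + (30 + x) = 2.
Multiply by 8: 2·(2E) − 4·(2E) + 8·(30 + x) = 16, i.e. 240 + 8x − 2·(120 + 3x) = 16.
Collecting terms: 2x = 16, so x = 8.
Then 2E = 120 + 3·8 = 144, so E = 72, V = 2E/4 = 36, F = 30 + 8 = 38.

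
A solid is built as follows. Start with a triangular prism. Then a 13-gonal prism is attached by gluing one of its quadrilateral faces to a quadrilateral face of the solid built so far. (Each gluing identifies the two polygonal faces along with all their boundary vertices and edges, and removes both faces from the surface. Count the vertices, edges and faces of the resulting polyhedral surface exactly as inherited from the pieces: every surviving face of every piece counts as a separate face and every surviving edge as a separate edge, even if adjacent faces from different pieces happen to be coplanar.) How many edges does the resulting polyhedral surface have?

44

A triangular prism: V=6, E=9, F=5.
Attach a 13-gonal prism (V=26, E=39, F=15) along a 4-gon: merge 4 vertices and 4 edges, delete both glued faces → V=28, E=44, F=18.
Check: V − E + F = 28 − 44 + 18 = 2.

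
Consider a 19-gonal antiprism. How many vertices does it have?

An antiprism on an n-gon has two n-gon caps and 2n triangles: V = 2·19 = 38, E = 4·19 = 76, F = 2·19 + 2 = 40.

38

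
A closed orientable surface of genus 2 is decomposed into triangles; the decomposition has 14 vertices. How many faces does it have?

χ = 2 − 2·2 = -2, and every face is a triangle so 3F = 2E.
V − E + F = -2 with E = 3F/2 gives 14 − (3/2 − 1)·F = -2, so F = 32 and E = 48.

32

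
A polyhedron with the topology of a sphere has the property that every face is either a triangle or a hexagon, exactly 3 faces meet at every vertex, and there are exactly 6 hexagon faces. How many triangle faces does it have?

4

Let x be the number of triangles; then F = 6 + x.
Edge–face incidences: 2E = 6·6 + 3·x = 36 + 3x.
Every vertex has degree 3, so 3V = 2E.
Euler: V − E + F = 2 ⇒ (2E)/3 − E + (6 + x) = 2.
Multiply by 6: 2·(2E) − 3·(2E) + 6·(6 + x) = 12, i.e. 36 + 6x − (36 + 3x) = 12.
Collecting terms: 3x = 12, so x = 4.
Then 2E = 36 + 3·4 = 48, so E = 24, V = 2E/3 = 16, F = 6 + 4 = 10.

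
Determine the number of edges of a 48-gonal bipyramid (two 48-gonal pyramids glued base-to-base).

144

A bipyramid over an n-gon has 2n triangular faces and n + 2 vertices: V = 48 + 2 = 50, E = 3·48 = 144, F = 2·48 = 96.
Check: V − E + F = 50 − 144 + 96 = 2.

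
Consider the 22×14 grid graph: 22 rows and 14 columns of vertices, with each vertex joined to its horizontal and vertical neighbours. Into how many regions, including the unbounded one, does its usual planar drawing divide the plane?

The grid has V = 22·14 = 308 vertices and E = 22·13 + 14·21 = 580 edges.
F = 2 − V + E = 2 − 308 + 580 = 274.

274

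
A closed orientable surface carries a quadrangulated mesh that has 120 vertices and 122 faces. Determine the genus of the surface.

2

Every face is a square, so 2E = 4·122 = 488, giving E = 244.
χ = V − E + F = 120 − 244 + 122 = -2.
For a closed orientable surface χ = 2 − 2g, so g = (2 − (-2))/2 = 2.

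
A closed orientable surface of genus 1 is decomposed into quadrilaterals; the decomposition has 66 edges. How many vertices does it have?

χ = 2 − 2·1 = 0, and every face is a square so 4F = 2E.
F = 2E/4 = 33. Then V = 0 + E − F = 0 + 66 − 33 = 33.

33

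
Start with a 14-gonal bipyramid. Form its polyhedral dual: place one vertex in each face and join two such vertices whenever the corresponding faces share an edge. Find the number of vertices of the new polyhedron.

28

The base solid has V = 16, E = 42, F = 28.
The dual swaps V and F and preserves E: V′ = F = 28, E′ = E = 42, F′ = V = 16.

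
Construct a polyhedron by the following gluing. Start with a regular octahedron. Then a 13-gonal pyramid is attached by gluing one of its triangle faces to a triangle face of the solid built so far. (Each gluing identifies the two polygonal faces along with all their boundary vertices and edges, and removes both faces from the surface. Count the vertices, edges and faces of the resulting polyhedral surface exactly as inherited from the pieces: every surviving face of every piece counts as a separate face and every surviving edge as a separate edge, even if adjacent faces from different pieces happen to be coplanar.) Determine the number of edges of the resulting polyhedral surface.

35

A regular octahedron: V=6, E=12, F=8.
Attach a 13-gonal pyramid (V=14, E=26, F=14) along a 3-gon: merge 3 vertices and 3 edges, delete both glued faces → V=17, E=35, F=20.
Check: V − E + F = 17 − 35 + 20 = 2.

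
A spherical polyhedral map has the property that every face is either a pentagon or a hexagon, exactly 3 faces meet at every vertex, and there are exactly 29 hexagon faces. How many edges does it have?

Let x be the number of pentagons; then F = 29 + x.
Edge–face incidences: 2E = 6·29 + 5·x = 174 + 5x.
Every vertex has degree 3, so 3V = 2E.
Euler: V − E + F = 2 ⇒ (2E)/3 − E + (29 + x) = 2.
Multiply by 6: 2·(2E) − 3·(2E) + 6·(29 + x) = 12, i.e. 174 + 6x − (174 + 5x) = 12.
Collecting terms: x = 12.
Then 2E = 174 + 5·12 = 234, so E = 117, V = 2E/3 = 78, F = 29 + 12 = 41.

117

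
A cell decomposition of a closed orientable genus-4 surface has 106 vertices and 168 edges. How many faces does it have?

For a closed orientable surface of genus 4, χ = 2 − 2·4 = -6.
F = -6 − V + E = -6 − 106 + 168 = 56.

56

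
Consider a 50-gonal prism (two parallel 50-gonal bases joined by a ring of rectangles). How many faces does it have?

A prism on an n-gon has two n-gon bases and n rectangular sides: V = 2·50 = 100, E = 3·50 = 150, F = 50 + 2 = 52.

52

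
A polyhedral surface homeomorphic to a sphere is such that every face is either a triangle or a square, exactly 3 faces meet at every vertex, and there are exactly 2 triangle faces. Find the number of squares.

Let x be the number of squares; then F = 2 + x.
Edge–face incidences: 2E = 3·2 + 4·x = 6 + 4x.
Every vertex has degree 3, so 3V = 2E.
Euler: V − E + F = 2 ⇒ (2E)/3 − E + (2 + x) = 2.
Multiply by 6: 2·(2E) − 3·(2E) + 6·(2 + x) = 12, i.e. 12 + 6x − (6 + 4x) = 12.
Collecting terms: 2x + 6 = 12, so 2x = 6, so x = 3.
Then 2E = 6 + 4·3 = 18, so E = 9, V = 2E/3 = 6, F = 2 + 3 = 5.

3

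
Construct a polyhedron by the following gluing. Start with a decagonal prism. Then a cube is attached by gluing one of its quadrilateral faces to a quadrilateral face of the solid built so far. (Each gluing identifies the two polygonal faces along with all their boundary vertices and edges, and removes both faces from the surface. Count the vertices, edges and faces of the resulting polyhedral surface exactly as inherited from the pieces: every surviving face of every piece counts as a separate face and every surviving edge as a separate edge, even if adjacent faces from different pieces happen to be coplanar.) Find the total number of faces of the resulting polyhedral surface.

16

A decagonal prism: V=20, E=30, F=12.
Attach a cube (V=8, E=12, F=6) along a 4-gon: merge 4 vertices and 4 edges, delete both glued faces → V=24, E=38, F=16.
Check: V − E + F = 24 − 38 + 16 = 2.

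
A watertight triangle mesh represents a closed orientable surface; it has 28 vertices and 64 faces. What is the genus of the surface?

Every face is a triangle, so 2E = 3·64 = 192, giving E = 96.
χ = V − E + F = 28 − 96 + 64 = -4.
For a closed orientable surface χ = 2 − 2g, so g = (2 − (-4))/2 = 3.

3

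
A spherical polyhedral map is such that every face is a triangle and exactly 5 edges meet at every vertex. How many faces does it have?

Each face has 3 edges and each edge borders two faces, so 2E = 3F.
Each vertex has degree 5, so 5V = 2E and hence V = 3F/5.
Euler: V − E + F = 2 ⇒ (3F/5) − (3F/2) + F = 2.
Multiply by 10: (6 − 15 + 10)F = 20, i.e. 1F = 20.
So F = 20, E = 3·20/2 = 30, V = 3·20/5 = 12.

20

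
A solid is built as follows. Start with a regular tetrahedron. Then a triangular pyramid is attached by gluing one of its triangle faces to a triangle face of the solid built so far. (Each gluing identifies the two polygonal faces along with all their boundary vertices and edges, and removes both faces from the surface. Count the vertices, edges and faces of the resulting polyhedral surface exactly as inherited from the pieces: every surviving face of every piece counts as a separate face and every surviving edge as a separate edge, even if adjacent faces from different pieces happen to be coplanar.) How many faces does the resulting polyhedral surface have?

A regular tetrahedron: V=4, E=6, F=4.
Attach a triangular pyramid (V=4, E=6, F=4) along a 3-gon: merge 3 vertices and 3 edges, delete both glued faces → V=5, E=9, F=6.
Check: V − E + F = 5 − 9 + 6 = 2.

6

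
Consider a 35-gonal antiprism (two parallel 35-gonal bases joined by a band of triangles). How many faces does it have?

An antiprism on an n-gon has two n-gon caps and 2n triangles: V = 2·35 = 70, E = 4·35 = 140, F = 2·35 + 2 = 72.
Check: V − E + F = 70 − 140 + 72 = 2.

72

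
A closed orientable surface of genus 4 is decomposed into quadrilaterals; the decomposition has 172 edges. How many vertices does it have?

80

χ = 2 − 2·4 = -6, and every face is a square so 4F = 2E.
F = 2E/4 = 86. Then V = -6 + E − F = -6 + 172 − 86 = 80.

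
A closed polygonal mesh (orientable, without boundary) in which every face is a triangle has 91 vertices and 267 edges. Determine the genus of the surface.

0

Every face is a triangle and each edge borders two faces, so 3F = 2·267, giving F = 178.
χ = V − E + F = 91 − 267 + 178 = 2.
For a closed orientable surface χ = 2 − 2g, so g = (2 − (2))/2 = 0.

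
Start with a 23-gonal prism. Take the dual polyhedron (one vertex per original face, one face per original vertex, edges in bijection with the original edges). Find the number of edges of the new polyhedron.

The base solid has V = 46, E = 69, F = 25.
The dual swaps V and F and preserves E: V′ = F = 25, E′ = E = 69, F′ = V = 46.

69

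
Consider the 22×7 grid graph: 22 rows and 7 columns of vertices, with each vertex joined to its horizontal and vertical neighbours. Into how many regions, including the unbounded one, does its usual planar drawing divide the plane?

The grid has V = 22·7 = 154 vertices and E = 22·6 + 7·21 = 279 edges.
F = 2 − V + E = 2 − 154 + 279 = 127.

127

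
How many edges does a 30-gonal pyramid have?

A pyramid on an n-gon base has one n-gon and n triangles: V = 30 + 1 = 31, E = 2·30 = 60, F = 30 + 1 = 31.

60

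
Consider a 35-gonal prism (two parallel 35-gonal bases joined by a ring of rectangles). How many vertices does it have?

A prism on an n-gon has two n-gon bases and n rectangular sides: V = 2·35 = 70, E = 3·35 = 105, F = 35 + 2 = 37.

70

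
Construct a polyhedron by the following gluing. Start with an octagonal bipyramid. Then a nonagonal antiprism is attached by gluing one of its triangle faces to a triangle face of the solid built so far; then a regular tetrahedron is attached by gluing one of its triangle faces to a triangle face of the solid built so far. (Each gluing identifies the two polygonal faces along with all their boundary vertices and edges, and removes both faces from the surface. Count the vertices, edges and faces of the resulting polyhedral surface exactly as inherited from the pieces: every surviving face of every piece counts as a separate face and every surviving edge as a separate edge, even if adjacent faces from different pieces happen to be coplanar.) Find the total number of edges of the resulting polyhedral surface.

60

An octagonal bipyramid: V=10, E=24, F=16.
Attach a nonagonal antiprism (V=18, E=36, F=20) along a 3-gon: merge 3 vertices and 3 edges, delete both glued faces → V=25, E=57, F=34.
Attach a regular tetrahedron (V=4, E=6, F=4) along a 3-gon: merge 3 vertices and 3 edges, delete both glued faces → V=26, E=60, F=36.
Check: V − E + F = 26 − 60 + 36 = 2.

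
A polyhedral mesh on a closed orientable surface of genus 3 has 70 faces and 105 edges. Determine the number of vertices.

31

For a closed orientable surface of genus 3, χ = 2 − 2·3 = -4.
V = -4 + E − F = -4 + 105 − 70 = 31.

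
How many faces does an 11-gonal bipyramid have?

A bipyramid over an n-gon has 2n triangular faces and n + 2 vertices: V = 11 + 2 = 13, E = 3·11 = 33, F = 2·11 = 22.

22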